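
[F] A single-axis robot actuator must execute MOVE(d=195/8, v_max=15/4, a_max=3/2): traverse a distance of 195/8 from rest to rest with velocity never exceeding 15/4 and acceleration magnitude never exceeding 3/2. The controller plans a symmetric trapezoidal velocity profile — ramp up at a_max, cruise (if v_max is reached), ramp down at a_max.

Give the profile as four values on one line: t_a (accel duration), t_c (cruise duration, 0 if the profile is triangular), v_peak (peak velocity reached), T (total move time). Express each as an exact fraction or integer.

t_a=5/2 t_c=4 v_peak=15/4 T=9

v_max²/a_max = (15/4)²/(3/2) = 75/8
195/8 ≥ 75/8 → trapezoidal
t_a = (15/4)/(3/2) = 5/2; v_peak = 15/4
d_cruise = 195/8 − 75/8 = 15; t_c = 15/(15/4) = 4
T = 2·5/2 + 4 = 9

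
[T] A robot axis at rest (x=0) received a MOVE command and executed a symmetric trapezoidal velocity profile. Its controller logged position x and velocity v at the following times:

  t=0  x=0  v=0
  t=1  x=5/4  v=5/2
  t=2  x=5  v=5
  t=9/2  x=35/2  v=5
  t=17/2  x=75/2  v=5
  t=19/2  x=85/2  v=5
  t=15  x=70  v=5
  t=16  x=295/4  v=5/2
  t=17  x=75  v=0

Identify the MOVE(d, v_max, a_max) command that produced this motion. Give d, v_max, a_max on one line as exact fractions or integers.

d=75 v_max=5 a_max=5/2

final state: t=17, x=75, v=0 → d = 75
a_max = (5/2−0)/(1−0) = 5/2
max v = 5 over t∈[2,15] → v_max = 5
check: 5·(2+13) = 75 ✓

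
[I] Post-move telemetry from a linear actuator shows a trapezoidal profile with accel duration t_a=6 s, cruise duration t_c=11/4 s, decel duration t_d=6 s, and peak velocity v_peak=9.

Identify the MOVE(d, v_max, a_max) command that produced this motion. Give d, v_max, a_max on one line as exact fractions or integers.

d=315/4 v_max=9 a_max=3/2

a_max = 9/6 = 3/2
d_a = ½·9·6 = 27; d_c = 9·11/4 = 99/4
d = 2·27 + 99/4 = 315/4
t_c = 11/4 > 0 so v_max = 9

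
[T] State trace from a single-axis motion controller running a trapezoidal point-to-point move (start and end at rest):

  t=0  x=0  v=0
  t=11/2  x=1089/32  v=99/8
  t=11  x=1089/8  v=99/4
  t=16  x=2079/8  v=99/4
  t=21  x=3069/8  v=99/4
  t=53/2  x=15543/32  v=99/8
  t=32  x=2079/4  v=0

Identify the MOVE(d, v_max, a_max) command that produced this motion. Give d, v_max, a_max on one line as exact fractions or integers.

d=2079/4 v_max=99/4 a_max=9/4

final state: t=32, x=2079/4, v=0 → d = 2079/4
a_max = (99/8−0)/(11/2−0) = 9/4
max v = 99/4 over t∈[11,21] → v_max = 99/4
check: 99/4·(11+10) = 2079/4 ✓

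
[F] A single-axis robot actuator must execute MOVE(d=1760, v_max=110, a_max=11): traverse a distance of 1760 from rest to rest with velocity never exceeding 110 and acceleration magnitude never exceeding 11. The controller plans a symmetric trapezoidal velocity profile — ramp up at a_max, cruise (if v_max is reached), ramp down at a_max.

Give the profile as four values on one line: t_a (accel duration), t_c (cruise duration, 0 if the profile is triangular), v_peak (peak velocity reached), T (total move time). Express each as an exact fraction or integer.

(v_max)²/a_max = 110²/11 = 1100
1760 ≥ 1100 so v_max reached
t_a = 110/11 = 10; v_peak = 110
d_cruise = 1760 − 1100 = 660; t_c = 660/110 = 6
T = 2·10 + 6 = 26

t_a=10 t_c=6 v_peak=110 T=26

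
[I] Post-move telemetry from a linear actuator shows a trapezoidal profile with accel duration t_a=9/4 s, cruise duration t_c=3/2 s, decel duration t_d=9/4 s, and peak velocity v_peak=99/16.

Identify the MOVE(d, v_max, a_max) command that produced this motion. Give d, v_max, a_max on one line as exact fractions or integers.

d=1485/64 v_max=99/16 a_max=11/4

a_max = (99/16)/(9/4) = 11/4
d_a = ½·99/16·9/4 = 891/128; d_c = 99/16·3/2 = 297/32
d = 2·891/128 + 297/32 = 1485/64
t_c = 3/2 > 0 ⇒ limit active, v_max = 99/16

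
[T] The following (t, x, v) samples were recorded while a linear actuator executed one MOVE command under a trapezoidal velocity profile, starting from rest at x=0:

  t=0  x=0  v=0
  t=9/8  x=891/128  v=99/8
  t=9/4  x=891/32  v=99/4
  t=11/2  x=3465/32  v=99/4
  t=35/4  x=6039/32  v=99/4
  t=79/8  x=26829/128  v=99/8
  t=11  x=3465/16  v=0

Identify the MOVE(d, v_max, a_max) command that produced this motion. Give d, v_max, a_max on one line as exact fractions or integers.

d=3465/16 v_max=99/4 a_max=11

final state: t=11, x=3465/16, v=0 → d = 3465/16
a_max = (99/8−0)/(9/8−0) = 11
max v = 99/4 over t∈[9/4,35/4] → v_max = 99/4
check: 99/4·(9/4+13/2) = 3465/16 ✓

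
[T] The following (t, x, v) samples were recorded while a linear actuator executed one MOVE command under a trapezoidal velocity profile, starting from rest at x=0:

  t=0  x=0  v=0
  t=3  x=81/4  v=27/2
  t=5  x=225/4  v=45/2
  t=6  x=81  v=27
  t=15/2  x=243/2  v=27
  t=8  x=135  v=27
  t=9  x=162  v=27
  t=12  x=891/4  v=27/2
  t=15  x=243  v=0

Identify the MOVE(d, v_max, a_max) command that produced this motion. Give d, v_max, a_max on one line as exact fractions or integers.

final state: t=15, x=243, v=0 → d = 243
a_max = (27/2−0)/(3−0) = 9/2
max v = 27 over t∈[6,9] → v_max = 27
check: 27·(6+3) = 243 ✓

d=243 v_max=27 a_max=9/2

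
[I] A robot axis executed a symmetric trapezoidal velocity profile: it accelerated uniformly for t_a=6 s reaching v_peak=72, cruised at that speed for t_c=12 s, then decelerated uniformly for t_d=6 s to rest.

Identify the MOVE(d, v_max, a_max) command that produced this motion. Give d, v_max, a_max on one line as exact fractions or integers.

a_max = 72/6 = 12
d_a = ½·72·6 = 216; d_c = 72·12 = 864
d = 2·216 + 864 = 1296
t_c = 12 > 0 → v_max = v_peak = 72

d=1296 v_max=72 a_max=12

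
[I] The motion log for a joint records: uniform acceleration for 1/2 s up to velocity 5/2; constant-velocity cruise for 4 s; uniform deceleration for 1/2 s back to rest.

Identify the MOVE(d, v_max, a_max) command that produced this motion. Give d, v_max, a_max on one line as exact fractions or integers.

a_max = (5/2)/(1/2) = 5
d_a = ½·5/2·1/2 = 5/8; d_c = 5/2·4 = 10
d = 2·5/8 + 10 = 45/4
t_c = 4 > 0 ⇒ limit active, v_max = 5/2

d=45/4 v_max=5/2 a_max=5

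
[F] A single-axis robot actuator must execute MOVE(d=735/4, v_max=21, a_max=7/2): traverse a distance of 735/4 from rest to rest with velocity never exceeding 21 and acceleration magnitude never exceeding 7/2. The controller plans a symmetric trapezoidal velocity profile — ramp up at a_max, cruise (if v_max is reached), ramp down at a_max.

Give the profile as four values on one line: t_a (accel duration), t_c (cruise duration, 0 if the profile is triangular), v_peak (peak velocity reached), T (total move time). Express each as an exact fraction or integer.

v_max²/a_max = 21²/(7/2) = 126
735/4 ≥ 126 → trapezoidal
t_a = 21/(7/2) = 6; v_peak = 21
d_cruise = 735/4 − 126 = 231/4; t_c = (231/4)/21 = 11/4
T = 2·6 + 11/4 = 59/4

t_a=6 t_c=11/4 v_peak=21 T=59/4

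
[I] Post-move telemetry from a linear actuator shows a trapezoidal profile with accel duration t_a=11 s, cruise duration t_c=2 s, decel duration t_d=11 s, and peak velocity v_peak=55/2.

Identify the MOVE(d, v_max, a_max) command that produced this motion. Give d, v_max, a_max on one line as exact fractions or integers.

a_max = (55/2)/11 = 5/2
d_a = ½·55/2·11 = 605/4; d_c = 55/2·2 = 55
d = 2·605/4 + 55 = 715/2
t_c = 2 > 0 ⇒ limit active, v_max = 55/2

d=715/2 v_max=55/2 a_max=5/2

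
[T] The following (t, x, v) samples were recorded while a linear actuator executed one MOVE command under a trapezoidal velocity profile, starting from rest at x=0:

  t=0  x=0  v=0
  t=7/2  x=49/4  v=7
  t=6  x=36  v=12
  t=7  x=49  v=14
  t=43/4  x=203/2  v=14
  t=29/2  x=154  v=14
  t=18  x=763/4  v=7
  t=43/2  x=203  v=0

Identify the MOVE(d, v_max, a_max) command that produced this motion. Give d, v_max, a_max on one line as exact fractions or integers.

final state: t=43/2, x=203, v=0 → d = 203
a_max = (7−0)/(7/2−0) = 2
max v = 14 over t∈[7,29/2] → v_max = 14
check: 14·(7+15/2) = 203 ✓

d=203 v_max=14 a_max=2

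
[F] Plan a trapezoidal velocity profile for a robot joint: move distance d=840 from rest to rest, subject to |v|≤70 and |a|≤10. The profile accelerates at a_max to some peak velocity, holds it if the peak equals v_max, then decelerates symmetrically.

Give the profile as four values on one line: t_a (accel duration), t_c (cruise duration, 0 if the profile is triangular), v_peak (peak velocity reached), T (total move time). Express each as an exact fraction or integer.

vₘ²/aₘ = 70²/10 = 490
840 ≥ 490 so v_max reached
t_a = 70/10 = 7; v_peak = 70
d_cruise = 840 − 490 = 350; t_c = 350/70 = 5
T = 2·7 + 5 = 19

t_a=7 t_c=5 v_peak=70 T=19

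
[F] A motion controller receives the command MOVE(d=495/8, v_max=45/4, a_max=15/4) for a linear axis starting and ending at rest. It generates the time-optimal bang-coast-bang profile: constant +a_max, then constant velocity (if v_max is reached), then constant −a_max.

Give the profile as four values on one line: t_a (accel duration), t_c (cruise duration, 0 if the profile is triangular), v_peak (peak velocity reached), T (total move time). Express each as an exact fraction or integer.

(v_max)²/a_max = (45/4)²/(15/4) = 135/4
495/8 ≥ 135/4 → trapezoidal
t_a = (45/4)/(15/4) = 3; v_peak = 45/4
d_cruise = 495/8 − 135/4 = 225/8; t_c = (225/8)/(45/4) = 5/2
T = 2·3 + 5/2 = 17/2

t_a=3 t_c=5/2 v_peak=45/4 T=17/2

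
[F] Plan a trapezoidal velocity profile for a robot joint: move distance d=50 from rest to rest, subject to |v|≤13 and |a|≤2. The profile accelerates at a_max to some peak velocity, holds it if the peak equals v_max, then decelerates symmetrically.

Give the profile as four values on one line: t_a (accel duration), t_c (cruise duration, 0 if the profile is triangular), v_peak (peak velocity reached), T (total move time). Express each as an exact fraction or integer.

vₘ²/aₘ = 13²/2 = 169/2
50 < 169/2 → triangular
v_peak = √(50·2) = √100 = 10
t_a = 10/2 = 5; t_c = 0
T = 2·5 = 10

t_a=5 t_c=0 v_peak=10 T=10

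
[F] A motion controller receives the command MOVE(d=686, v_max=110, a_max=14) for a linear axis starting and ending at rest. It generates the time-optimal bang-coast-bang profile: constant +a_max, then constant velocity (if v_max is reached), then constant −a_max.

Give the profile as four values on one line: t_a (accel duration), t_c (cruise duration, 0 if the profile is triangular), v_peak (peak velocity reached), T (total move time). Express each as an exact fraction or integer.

(v_max)²/a_max = 110²/14 = 6050/7
686 < 6050/7 ⇒ no cruise
v_peak = √(686·14) = √9604 = 98
t_a = 98/14 = 7; t_c = 0
T = 2·7 = 14

t_a=7 t_c=0 v_peak=98 T=14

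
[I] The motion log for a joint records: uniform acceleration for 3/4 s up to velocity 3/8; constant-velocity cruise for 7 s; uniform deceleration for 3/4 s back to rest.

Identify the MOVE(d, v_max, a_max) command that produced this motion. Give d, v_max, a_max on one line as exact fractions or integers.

a_max = (3/8)/(3/4) = 1/2
d_a = ½·3/8·3/4 = 9/64; d_c = 3/8·7 = 21/8
d = 2·9/64 + 21/8 = 93/32
t_c = 7 > 0 → v_max = v_peak = 3/8

d=93/32 v_max=3/8 a_max=1/2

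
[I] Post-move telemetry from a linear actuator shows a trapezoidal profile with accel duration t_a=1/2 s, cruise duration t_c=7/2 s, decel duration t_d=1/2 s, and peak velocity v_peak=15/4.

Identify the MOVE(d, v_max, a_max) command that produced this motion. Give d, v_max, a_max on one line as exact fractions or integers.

d=15 v_max=15/4 a_max=15/2

a_max = (15/4)/(1/2) = 15/2
d_a = ½·15/4·1/2 = 15/16; d_c = 15/4·7/2 = 105/8
d = 2·15/16 + 105/8 = 15
t_c = 7/2 > 0 ⇒ limit active, v_max = 15/4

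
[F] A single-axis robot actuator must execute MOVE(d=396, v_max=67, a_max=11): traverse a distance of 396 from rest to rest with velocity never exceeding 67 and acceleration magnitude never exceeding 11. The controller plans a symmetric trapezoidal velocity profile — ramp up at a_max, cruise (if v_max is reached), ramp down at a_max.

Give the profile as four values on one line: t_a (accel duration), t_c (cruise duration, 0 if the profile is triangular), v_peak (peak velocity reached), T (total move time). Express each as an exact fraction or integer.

t_a=6 t_c=0 v_peak=66 T=12

(v_max)²/a_max = 67²/11 = 4489/11
396 < 4489/11 → triangular
v_peak = √(396·11) = √4356 = 66
t_a = 66/11 = 6; t_c = 0
T = 2·6 = 12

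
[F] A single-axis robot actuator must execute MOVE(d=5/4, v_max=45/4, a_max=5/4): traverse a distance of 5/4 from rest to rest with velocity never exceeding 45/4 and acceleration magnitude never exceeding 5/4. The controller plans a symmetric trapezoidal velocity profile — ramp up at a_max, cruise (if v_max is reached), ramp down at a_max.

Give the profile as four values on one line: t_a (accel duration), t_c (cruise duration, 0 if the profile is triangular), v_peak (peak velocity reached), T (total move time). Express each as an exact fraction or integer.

t_a=1 t_c=0 v_peak=5/4 T=2

vₘ²/aₘ = (45/4)²/(5/4) = 405/4
5/4 < 405/4 ⇒ no cruise
v_peak = √(5/4·5/4) = √(25/16) = 5/4
t_a = (5/4)/(5/4) = 1; t_c = 0
T = 2·1 = 2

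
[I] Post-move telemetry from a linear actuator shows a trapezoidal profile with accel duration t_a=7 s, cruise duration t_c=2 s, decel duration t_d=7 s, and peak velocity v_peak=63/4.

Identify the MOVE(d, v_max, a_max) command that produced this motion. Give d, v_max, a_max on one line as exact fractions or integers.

d=567/4 v_max=63/4 a_max=9/4

a_max = (63/4)/7 = 9/4
d_a = ½·63/4·7 = 441/8; d_c = 63/4·2 = 63/2
d = 2·441/8 + 63/2 = 567/4
t_c = 2 > 0 ⇒ limit active, v_max = 63/4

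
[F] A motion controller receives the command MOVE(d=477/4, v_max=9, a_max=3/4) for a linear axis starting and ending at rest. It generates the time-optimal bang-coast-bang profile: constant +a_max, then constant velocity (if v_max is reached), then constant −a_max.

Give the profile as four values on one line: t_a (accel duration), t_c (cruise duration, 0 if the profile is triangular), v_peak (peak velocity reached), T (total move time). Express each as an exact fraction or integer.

t_a=12 t_c=5/4 v_peak=9 T=101/4

v_max²/a_max = 9²/(3/4) = 108
477/4 ≥ 108 → trapezoidal
t_a = 9/(3/4) = 12; v_peak = 9
d_cruise = 477/4 − 108 = 45/4; t_c = (45/4)/9 = 5/4
T = 2·12 + 5/4 = 101/4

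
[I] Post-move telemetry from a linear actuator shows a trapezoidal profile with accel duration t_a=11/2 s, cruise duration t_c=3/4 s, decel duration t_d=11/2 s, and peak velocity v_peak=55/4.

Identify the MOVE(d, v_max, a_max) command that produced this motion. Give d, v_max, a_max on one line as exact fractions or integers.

d=1375/16 v_max=55/4 a_max=5/2

a_max = (55/4)/(11/2) = 5/2
d_a = ½·55/4·11/2 = 605/16; d_c = 55/4·3/4 = 165/16
d = 2·605/16 + 165/16 = 1375/16
t_c = 3/4 > 0 ⇒ limit active, v_max = 55/4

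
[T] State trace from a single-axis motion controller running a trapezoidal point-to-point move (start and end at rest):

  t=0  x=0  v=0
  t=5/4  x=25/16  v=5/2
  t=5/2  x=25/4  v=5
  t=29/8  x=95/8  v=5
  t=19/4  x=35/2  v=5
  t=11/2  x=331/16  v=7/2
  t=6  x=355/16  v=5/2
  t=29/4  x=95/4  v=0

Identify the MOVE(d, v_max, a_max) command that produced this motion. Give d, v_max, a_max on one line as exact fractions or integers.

d=95/4 v_max=5 a_max=2

final state: t=29/4, x=95/4, v=0 → d = 95/4
a_max = (5/2−0)/(5/4−0) = 2
max v = 5 over t∈[5/2,19/4] → v_max = 5
check: 5·(5/2+9/4) = 95/4 ✓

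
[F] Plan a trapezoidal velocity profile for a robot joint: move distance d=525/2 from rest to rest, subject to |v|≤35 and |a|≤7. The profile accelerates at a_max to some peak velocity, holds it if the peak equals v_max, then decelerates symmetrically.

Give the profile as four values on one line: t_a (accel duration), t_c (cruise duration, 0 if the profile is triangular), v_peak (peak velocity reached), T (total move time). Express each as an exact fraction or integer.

t_a=5 t_c=5/2 v_peak=35 T=25/2

(v_max)²/a_max = 35²/7 = 175
525/2 ≥ 175 ⇒ cruise phase
t_a = 35/7 = 5; v_peak = 35
d_cruise = 525/2 − 175 = 175/2; t_c = (175/2)/35 = 5/2
T = 2·5 + 5/2 = 25/2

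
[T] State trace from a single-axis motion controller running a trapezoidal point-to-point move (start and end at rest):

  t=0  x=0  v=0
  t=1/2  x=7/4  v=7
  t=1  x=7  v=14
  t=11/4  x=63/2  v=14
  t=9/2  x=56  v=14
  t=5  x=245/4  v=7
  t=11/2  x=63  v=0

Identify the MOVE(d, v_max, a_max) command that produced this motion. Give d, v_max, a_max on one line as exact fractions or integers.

d=63 v_max=14 a_max=14

final state: t=11/2, x=63, v=0 → d = 63
a_max = (7−0)/(1/2−0) = 14
max v = 14 over t∈[1,9/2] → v_max = 14
check: 14·(1+7/2) = 63 ✓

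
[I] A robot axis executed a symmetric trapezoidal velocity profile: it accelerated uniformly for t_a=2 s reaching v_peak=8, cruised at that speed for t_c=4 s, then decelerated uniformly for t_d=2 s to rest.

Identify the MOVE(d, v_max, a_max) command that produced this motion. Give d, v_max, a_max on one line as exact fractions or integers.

a_max = 8/2 = 4
d_a = ½·8·2 = 8; d_c = 8·4 = 32
d = 2·8 + 32 = 48
t_c = 4 > 0 → v_max = v_peak = 8

d=48 v_max=8 a_max=4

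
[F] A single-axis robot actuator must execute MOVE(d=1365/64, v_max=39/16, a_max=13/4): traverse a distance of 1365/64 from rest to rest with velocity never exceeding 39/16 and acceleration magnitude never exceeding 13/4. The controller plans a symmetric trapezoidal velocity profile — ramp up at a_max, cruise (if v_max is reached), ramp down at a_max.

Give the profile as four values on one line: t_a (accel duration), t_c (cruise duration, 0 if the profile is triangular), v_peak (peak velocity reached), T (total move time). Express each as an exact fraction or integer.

(v_max)²/a_max = (39/16)²/(13/4) = 117/64
1365/64 ≥ 117/64 → trapezoidal
t_a = (39/16)/(13/4) = 3/4; v_peak = 39/16
d_cruise = 1365/64 − 117/64 = 39/2; t_c = (39/2)/(39/16) = 8
T = 2·3/4 + 8 = 19/2

t_a=3/4 t_c=8 v_peak=39/16 T=19/2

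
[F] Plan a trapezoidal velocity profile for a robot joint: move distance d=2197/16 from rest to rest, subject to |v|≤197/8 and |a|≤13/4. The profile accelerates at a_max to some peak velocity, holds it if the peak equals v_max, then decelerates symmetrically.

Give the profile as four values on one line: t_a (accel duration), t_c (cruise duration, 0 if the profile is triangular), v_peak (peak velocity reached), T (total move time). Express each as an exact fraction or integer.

t_a=13/2 t_c=0 v_peak=169/8 T=13

v_max²/a_max = (197/8)²/(13/4) = 38809/208
2197/16 < 38809/208 → triangular
v_peak = √(2197/16·13/4) = √(28561/64) = 169/8
t_a = (169/8)/(13/4) = 13/2; t_c = 0
T = 2·13/2 = 13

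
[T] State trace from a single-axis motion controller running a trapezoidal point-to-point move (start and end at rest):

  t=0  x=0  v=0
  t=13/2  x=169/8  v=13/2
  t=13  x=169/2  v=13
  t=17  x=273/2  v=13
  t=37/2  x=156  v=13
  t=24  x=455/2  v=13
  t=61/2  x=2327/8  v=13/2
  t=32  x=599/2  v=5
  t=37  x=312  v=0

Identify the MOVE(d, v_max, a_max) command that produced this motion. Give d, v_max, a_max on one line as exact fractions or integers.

d=312 v_max=13 a_max=1

final state: t=37, x=312, v=0 → d = 312
a_max = (13/2−0)/(13/2−0) = 1
max v = 13 over t∈[13,24] → v_max = 13
check: 13·(13+11) = 312 ✓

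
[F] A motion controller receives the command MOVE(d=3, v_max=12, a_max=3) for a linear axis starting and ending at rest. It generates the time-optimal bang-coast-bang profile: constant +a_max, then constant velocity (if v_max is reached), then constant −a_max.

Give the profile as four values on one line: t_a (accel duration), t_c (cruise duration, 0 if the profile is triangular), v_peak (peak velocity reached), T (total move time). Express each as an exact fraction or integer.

(v_max)²/a_max = 12²/3 = 48
3 < 48 so t_c = 0
v_peak = √(3·3) = √9 = 3
t_a = 3/3 = 1; t_c = 0
T = 2·1 = 2

t_a=1 t_c=0 v_peak=3 T=2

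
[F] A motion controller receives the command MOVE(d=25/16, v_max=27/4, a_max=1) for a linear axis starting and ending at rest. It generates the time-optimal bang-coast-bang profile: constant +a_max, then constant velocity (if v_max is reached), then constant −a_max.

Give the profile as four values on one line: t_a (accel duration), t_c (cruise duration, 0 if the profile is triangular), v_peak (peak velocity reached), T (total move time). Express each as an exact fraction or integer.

t_a=5/4 t_c=0 v_peak=5/4 T=5/2

(v_max)²/a_max = (27/4)²/1 = 729/16
25/16 < 729/16 so t_c = 0
v_peak = √(25/16·1) = √(25/16) = 5/4
t_a = (5/4)/1 = 5/4; t_c = 0
T = 2·5/4 = 5/2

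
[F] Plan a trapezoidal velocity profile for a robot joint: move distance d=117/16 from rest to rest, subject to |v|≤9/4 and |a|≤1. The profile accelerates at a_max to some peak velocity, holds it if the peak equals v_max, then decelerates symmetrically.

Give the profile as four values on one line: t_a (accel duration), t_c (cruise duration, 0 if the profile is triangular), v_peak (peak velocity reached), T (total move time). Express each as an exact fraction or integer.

t_a=9/4 t_c=1 v_peak=9/4 T=11/2

(v_max)²/a_max = (9/4)²/1 = 81/16
117/16 ≥ 81/16 ⇒ cruise phase
t_a = (9/4)/1 = 9/4; v_peak = 9/4
d_cruise = 117/16 − 81/16 = 9/4; t_c = (9/4)/(9/4) = 1
T = 2·9/4 + 1 = 11/2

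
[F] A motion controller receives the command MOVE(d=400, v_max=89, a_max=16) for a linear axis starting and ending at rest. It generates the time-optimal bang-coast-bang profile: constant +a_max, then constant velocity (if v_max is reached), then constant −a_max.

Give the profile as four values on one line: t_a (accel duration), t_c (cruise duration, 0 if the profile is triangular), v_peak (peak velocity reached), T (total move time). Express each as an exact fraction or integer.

t_a=5 t_c=0 v_peak=80 T=10

vₘ²/aₘ = 89²/16 = 7921/16
400 < 7921/16 → triangular
v_peak = √(400·16) = √6400 = 80
t_a = 80/16 = 5; t_c = 0
T = 2·5 = 10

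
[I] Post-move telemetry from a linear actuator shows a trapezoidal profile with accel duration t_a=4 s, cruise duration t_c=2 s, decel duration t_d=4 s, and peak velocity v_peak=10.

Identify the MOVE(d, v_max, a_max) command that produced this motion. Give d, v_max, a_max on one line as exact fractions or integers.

a_max = 10/4 = 5/2
d_a = ½·10·4 = 20; d_c = 10·2 = 20
d = 2·20 + 20 = 60
t_c = 2 > 0 ⇒ limit active, v_max = 10

d=60 v_max=10 a_max=5/2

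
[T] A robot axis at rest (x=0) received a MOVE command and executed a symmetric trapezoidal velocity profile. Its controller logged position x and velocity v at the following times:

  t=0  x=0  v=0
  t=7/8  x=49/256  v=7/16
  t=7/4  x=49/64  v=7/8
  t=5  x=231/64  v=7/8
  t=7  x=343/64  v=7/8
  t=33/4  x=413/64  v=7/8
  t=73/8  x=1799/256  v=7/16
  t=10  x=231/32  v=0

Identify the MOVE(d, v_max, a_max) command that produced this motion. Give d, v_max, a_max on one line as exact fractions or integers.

d=231/32 v_max=7/8 a_max=1/2

final state: t=10, x=231/32, v=0 → d = 231/32
a_max = (7/16−0)/(7/8−0) = 1/2
max v = 7/8 over t∈[7/4,33/4] → v_max = 7/8
check: 7/8·(7/4+13/2) = 231/32 ✓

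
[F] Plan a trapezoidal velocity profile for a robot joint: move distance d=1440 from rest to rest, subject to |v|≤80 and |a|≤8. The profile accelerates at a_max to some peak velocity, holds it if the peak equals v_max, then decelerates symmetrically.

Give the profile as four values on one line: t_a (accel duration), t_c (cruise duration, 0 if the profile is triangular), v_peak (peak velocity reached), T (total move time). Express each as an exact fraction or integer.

(v_max)²/a_max = 80²/8 = 800
1440 ≥ 800 so v_max reached
t_a = 80/8 = 10; v_peak = 80
d_cruise = 1440 − 800 = 640; t_c = 640/80 = 8
T = 2·10 + 8 = 28

t_a=10 t_c=8 v_peak=80 T=28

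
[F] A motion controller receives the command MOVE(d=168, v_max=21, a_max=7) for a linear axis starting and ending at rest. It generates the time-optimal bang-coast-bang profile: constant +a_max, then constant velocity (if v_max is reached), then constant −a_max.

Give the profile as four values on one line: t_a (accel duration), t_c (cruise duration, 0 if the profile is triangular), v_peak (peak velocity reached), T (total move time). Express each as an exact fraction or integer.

t_a=3 t_c=5 v_peak=21 T=11

vₘ²/aₘ = 21²/7 = 63
168 ≥ 63 so v_max reached
t_a = 21/7 = 3; v_peak = 21
d_cruise = 168 − 63 = 105; t_c = 105/21 = 5
T = 2·3 + 5 = 11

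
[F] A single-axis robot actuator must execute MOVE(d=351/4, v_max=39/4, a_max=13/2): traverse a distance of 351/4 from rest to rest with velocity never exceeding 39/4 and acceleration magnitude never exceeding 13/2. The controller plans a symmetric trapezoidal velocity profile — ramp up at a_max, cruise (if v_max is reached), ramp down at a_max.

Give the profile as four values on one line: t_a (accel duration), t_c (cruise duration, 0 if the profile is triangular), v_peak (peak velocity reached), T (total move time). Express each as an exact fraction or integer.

t_a=3/2 t_c=15/2 v_peak=39/4 T=21/2

vₘ²/aₘ = (39/4)²/(13/2) = 117/8
351/4 ≥ 117/8 → trapezoidal
t_a = (39/4)/(13/2) = 3/2; v_peak = 39/4
d_cruise = 351/4 − 117/8 = 585/8; t_c = (585/8)/(39/4) = 15/2
T = 2·3/2 + 15/2 = 21/2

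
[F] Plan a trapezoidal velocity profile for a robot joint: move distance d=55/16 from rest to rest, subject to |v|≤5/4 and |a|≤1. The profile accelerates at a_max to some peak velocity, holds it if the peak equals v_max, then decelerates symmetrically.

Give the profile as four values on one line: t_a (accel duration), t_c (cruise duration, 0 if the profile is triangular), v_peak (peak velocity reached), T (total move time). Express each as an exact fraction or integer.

vₘ²/aₘ = (5/4)²/1 = 25/16
55/16 ≥ 25/16 ⇒ cruise phase
t_a = (5/4)/1 = 5/4; v_peak = 5/4
d_cruise = 55/16 − 25/16 = 15/8; t_c = (15/8)/(5/4) = 3/2
T = 2·5/4 + 3/2 = 4

t_a=5/4 t_c=3/2 v_peak=5/4 T=4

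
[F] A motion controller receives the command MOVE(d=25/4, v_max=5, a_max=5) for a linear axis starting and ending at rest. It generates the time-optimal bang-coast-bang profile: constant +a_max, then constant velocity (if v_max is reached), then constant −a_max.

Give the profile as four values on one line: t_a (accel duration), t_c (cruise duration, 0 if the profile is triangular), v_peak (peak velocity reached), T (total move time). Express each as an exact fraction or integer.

t_a=1 t_c=1/4 v_peak=5 T=9/4

(v_max)²/a_max = 5²/5 = 5
25/4 ≥ 5 so v_max reached
t_a = 5/5 = 1; v_peak = 5
d_cruise = 25/4 − 5 = 5/4; t_c = (5/4)/5 = 1/4
T = 2·1 + 1/4 = 9/4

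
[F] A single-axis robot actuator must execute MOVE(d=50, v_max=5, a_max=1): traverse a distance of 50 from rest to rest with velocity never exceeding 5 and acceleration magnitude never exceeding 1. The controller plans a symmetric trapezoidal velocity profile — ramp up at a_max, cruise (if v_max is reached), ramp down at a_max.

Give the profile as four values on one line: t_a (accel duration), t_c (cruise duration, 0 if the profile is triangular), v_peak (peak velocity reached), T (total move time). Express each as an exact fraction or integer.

t_a=5 t_c=5 v_peak=5 T=15

v_max²/a_max = 5²/1 = 25
50 ≥ 25 so v_max reached
t_a = 5/1 = 5; v_peak = 5
d_cruise = 50 − 25 = 25; t_c = 25/5 = 5
T = 2·5 + 5 = 15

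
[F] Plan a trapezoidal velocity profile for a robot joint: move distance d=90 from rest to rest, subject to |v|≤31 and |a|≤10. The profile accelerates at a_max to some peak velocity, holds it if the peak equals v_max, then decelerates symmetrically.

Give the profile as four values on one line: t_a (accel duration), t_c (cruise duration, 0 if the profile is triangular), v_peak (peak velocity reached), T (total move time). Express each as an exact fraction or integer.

vₘ²/aₘ = 31²/10 = 961/10
90 < 961/10 → triangular
v_peak = √(90·10) = √900 = 30
t_a = 30/10 = 3; t_c = 0
T = 2·3 = 6

t_a=3 t_c=0 v_peak=30 T=6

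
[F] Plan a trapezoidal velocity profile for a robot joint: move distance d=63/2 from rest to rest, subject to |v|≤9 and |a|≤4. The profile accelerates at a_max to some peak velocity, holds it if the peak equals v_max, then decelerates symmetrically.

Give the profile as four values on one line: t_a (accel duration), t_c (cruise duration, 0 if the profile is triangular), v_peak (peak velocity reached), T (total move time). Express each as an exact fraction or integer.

vₘ²/aₘ = 9²/4 = 81/4
63/2 ≥ 81/4 → trapezoidal
t_a = 9/4; v_peak = 9
d_cruise = 63/2 − 81/4 = 45/4; t_c = (45/4)/9 = 5/4
T = 2·9/4 + 5/4 = 23/4

t_a=9/4 t_c=5/4 v_peak=9 T=23/4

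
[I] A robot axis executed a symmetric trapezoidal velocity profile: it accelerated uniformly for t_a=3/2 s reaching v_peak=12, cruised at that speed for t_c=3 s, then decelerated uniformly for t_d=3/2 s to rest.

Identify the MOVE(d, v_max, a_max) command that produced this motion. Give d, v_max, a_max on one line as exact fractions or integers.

a_max = 12/(3/2) = 8
d_a = ½·12·3/2 = 9; d_c = 12·3 = 36
d = 2·9 + 36 = 54
t_c = 3 > 0 → v_max = v_peak = 12

d=54 v_max=12 a_max=8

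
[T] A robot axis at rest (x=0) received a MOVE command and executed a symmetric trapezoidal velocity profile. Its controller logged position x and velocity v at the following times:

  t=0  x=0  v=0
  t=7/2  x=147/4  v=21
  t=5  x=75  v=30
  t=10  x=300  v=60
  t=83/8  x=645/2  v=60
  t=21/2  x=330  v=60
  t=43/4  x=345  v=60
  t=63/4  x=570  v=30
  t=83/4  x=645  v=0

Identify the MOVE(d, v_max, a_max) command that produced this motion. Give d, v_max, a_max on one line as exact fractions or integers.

d=645 v_max=60 a_max=6

final state: t=83/4, x=645, v=0 → d = 645
a_max = (21−0)/(7/2−0) = 6
max v = 60 over t∈[10,43/4] → v_max = 60
check: 60·(10+3/4) = 645 ✓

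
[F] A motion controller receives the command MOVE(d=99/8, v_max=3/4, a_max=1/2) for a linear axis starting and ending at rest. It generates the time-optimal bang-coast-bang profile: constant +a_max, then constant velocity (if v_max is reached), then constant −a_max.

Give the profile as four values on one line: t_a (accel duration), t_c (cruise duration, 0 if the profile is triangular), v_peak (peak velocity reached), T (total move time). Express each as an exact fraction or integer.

vₘ²/aₘ = (3/4)²/(1/2) = 9/8
99/8 ≥ 9/8 ⇒ cruise phase
t_a = (3/4)/(1/2) = 3/2; v_peak = 3/4
d_cruise = 99/8 − 9/8 = 45/4; t_c = (45/4)/(3/4) = 15
T = 2·3/2 + 15 = 18

t_a=3/2 t_c=15 v_peak=3/4 T=18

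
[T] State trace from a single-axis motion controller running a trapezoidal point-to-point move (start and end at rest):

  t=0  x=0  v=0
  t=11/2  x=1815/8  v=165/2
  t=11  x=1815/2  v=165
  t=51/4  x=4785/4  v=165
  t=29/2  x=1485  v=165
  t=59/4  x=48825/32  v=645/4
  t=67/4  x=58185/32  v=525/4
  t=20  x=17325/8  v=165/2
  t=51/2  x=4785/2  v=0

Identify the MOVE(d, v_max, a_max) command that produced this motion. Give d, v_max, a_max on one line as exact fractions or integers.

d=4785/2 v_max=165 a_max=15

final state: t=51/2, x=4785/2, v=0 → d = 4785/2
a_max = (165/2−0)/(11/2−0) = 15
max v = 165 over t∈[11,29/2] → v_max = 165
check: 165·(11+7/2) = 4785/2 ✓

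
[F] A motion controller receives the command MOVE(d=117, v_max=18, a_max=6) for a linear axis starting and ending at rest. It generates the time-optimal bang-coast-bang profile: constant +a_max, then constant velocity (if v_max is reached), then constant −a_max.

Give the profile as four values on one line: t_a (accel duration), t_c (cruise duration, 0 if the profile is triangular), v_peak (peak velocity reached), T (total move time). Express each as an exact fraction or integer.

vₘ²/aₘ = 18²/6 = 54
117 ≥ 54 → trapezoidal
t_a = 18/6 = 3; v_peak = 18
d_cruise = 117 − 54 = 63; t_c = 63/18 = 7/2
T = 2·3 + 7/2 = 19/2

t_a=3 t_c=7/2 v_peak=18 T=19/2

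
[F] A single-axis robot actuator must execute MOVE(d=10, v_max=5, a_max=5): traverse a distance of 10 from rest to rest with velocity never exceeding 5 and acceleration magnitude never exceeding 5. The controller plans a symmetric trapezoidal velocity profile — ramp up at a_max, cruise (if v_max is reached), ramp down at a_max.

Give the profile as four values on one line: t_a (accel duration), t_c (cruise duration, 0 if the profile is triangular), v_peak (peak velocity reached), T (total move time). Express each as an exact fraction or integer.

t_a=1 t_c=1 v_peak=5 T=3

vₘ²/aₘ = 5²/5 = 5
10 ≥ 5 so v_max reached
t_a = 5/5 = 1; v_peak = 5
d_cruise = 10 − 5 = 5; t_c = 5/5 = 1
T = 2·1 + 1 = 3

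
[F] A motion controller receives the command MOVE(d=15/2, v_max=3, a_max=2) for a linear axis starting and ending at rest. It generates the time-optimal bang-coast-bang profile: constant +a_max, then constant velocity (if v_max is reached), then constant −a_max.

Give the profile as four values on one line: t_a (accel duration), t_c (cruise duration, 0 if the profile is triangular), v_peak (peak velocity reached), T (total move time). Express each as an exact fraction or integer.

vₘ²/aₘ = 3²/2 = 9/2
15/2 ≥ 9/2 → trapezoidal
t_a = 3/2; v_peak = 3
d_cruise = 15/2 − 9/2 = 3; t_c = 3/3 = 1
T = 2·3/2 + 1 = 4

t_a=3/2 t_c=1 v_peak=3 T=4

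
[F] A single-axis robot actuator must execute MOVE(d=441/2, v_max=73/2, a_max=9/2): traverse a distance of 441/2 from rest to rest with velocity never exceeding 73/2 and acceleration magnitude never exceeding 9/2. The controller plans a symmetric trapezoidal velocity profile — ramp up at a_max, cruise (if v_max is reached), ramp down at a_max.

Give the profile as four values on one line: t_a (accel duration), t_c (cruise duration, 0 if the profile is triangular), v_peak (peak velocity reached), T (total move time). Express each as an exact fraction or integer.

(v_max)²/a_max = (73/2)²/(9/2) = 5329/18
441/2 < 5329/18 so t_c = 0
v_peak = √(441/2·9/2) = √(3969/4) = 63/2
t_a = (63/2)/(9/2) = 7; t_c = 0
T = 2·7 = 14

t_a=7 t_c=0 v_peak=63/2 T=14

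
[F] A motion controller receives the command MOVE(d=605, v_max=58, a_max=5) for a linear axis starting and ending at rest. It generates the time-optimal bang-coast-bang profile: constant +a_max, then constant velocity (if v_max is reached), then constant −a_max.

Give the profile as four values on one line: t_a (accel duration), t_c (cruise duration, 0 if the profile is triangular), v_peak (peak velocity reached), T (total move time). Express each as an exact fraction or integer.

(v_max)²/a_max = 58²/5 = 3364/5
605 < 3364/5 so t_c = 0
v_peak = √(605·5) = √3025 = 55
t_a = 55/5 = 11; t_c = 0
T = 2·11 = 22

t_a=11 t_c=0 v_peak=55 T=22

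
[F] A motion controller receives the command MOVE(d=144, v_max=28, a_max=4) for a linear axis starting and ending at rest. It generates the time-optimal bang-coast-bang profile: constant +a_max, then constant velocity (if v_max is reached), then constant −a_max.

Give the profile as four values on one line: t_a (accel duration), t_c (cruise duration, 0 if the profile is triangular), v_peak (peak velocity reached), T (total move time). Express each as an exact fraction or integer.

vₘ²/aₘ = 28²/4 = 196
144 < 196 ⇒ no cruise
v_peak = √(144·4) = √576 = 24
t_a = 24/4 = 6; t_c = 0
T = 2·6 = 12

t_a=6 t_c=0 v_peak=24 T=12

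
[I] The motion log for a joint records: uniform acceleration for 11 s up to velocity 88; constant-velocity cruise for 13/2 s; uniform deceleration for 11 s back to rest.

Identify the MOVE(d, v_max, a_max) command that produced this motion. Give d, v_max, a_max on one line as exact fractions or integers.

d=1540 v_max=88 a_max=8

a_max = 88/11 = 8
d_a = ½·88·11 = 484; d_c = 88·13/2 = 572
d = 2·484 + 572 = 1540
t_c = 13/2 > 0 ⇒ limit active, v_max = 88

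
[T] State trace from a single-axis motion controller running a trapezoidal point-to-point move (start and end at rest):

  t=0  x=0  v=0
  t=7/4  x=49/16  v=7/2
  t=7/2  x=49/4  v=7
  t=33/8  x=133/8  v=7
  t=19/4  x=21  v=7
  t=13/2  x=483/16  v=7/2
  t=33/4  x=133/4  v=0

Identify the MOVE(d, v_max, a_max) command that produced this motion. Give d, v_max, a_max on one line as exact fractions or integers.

d=133/4 v_max=7 a_max=2

final state: t=33/4, x=133/4, v=0 → d = 133/4
a_max = (7/2−0)/(7/4−0) = 2
max v = 7 over t∈[7/2,19/4] → v_max = 7
check: 7·(7/2+5/4) = 133/4 ✓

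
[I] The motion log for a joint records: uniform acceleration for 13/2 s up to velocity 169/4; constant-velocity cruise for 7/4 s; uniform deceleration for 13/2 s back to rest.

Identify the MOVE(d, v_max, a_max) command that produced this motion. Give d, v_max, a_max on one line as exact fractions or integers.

d=5577/16 v_max=169/4 a_max=13/2

a_max = (169/4)/(13/2) = 13/2
d_a = ½·169/4·13/2 = 2197/16; d_c = 169/4·7/4 = 1183/16
d = 2·2197/16 + 1183/16 = 5577/16
t_c = 7/4 > 0 → v_max = v_peak = 169/4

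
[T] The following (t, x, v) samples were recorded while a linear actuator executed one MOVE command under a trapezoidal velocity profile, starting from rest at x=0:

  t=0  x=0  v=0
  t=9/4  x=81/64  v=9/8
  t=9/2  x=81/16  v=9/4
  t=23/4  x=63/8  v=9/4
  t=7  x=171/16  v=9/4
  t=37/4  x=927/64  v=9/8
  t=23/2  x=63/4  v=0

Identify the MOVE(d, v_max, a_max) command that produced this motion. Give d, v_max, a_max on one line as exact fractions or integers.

final state: t=23/2, x=63/4, v=0 → d = 63/4
a_max = (9/8−0)/(9/4−0) = 1/2
max v = 9/4 over t∈[9/2,7] → v_max = 9/4
check: 9/4·(9/2+5/2) = 63/4 ✓

d=63/4 v_max=9/4 a_max=1/2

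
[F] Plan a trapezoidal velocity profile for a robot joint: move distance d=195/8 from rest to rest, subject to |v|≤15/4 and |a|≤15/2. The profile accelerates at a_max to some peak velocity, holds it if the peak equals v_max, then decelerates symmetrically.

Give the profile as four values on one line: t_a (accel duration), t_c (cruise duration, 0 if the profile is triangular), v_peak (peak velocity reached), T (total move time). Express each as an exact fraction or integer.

t_a=1/2 t_c=6 v_peak=15/4 T=7

vₘ²/aₘ = (15/4)²/(15/2) = 15/8
195/8 ≥ 15/8 so v_max reached
t_a = (15/4)/(15/2) = 1/2; v_peak = 15/4
d_cruise = 195/8 − 15/8 = 45/2; t_c = (45/2)/(15/4) = 6
T = 2·1/2 + 6 = 7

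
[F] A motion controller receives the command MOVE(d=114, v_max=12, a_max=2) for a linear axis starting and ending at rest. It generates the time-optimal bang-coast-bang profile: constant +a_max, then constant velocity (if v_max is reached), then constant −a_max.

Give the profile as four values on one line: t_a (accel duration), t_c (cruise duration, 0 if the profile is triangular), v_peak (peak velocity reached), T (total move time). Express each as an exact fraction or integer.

t_a=6 t_c=7/2 v_peak=12 T=31/2

v_max²/a_max = 12²/2 = 72
114 ≥ 72 ⇒ cruise phase
t_a = 12/2 = 6; v_peak = 12
d_cruise = 114 − 72 = 42; t_c = 42/12 = 7/2
T = 2·6 + 7/2 = 31/2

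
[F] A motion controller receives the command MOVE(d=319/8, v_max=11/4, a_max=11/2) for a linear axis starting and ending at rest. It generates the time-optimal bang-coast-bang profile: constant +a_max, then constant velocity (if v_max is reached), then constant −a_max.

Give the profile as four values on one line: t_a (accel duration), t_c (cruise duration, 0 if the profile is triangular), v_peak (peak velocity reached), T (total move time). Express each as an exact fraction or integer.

t_a=1/2 t_c=14 v_peak=11/4 T=15

v_max²/a_max = (11/4)²/(11/2) = 11/8
319/8 ≥ 11/8 so v_max reached
t_a = (11/4)/(11/2) = 1/2; v_peak = 11/4
d_cruise = 319/8 − 11/8 = 77/2; t_c = (77/2)/(11/4) = 14
T = 2·1/2 + 14 = 15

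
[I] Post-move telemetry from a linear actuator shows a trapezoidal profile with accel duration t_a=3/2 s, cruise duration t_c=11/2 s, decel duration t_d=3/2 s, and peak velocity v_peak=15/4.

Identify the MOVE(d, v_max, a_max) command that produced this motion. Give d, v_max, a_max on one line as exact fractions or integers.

d=105/4 v_max=15/4 a_max=5/2

a_max = (15/4)/(3/2) = 5/2
d_a = ½·15/4·3/2 = 45/16; d_c = 15/4·11/2 = 165/8
d = 2·45/16 + 165/8 = 105/4
t_c = 11/2 > 0 ⇒ limit active, v_max = 15/4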